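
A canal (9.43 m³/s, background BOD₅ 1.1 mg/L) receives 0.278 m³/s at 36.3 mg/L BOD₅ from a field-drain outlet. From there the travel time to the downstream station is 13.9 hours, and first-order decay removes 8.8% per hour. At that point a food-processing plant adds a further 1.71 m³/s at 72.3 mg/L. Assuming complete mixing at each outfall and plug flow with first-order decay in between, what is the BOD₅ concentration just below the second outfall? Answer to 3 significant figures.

11.3 mg/L

Conservation of mass: C = (9.430·1.100 + 0.2780·36.30) / 9.708 = 20.46/9.708 = 2.108 mg/L; combined flow 9.708 m³/s.
8.8%/h lost → k = −ln(1 − 0.088) = 0.09212 h⁻¹.
After decay, C = 2.108 × e^(−kt) = 2.108 × 0.2779 = 0.5859 mg/L.
At the second outfall, C = (9.708·0.5859 + 1.710·72.30) / (9.708 + 1.710) = 11.33 mg/L.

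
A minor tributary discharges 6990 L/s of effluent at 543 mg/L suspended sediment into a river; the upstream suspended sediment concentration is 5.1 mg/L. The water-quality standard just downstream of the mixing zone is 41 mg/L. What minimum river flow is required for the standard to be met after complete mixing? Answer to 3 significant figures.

Set C_mix = 41: (Q·5.100 + 6990·543.0) / (Q + 6990) = 41
→ Q = 6990·(543.0 − 41)/(41 − 5.100) = 97740 L/s.

97700 L/s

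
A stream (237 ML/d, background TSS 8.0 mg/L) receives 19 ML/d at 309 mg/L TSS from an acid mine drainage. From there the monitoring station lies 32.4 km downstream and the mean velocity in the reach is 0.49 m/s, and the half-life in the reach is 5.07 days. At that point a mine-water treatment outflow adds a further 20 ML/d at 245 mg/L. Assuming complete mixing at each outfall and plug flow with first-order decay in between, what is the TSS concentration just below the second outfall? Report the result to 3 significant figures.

43.1 mg/L

Mixed concentration C = ΣQC/ΣQ = (237.0·8.000 + 19.00·309.0) / 256.0 = 7767/256.0 = 30.34 mg/L; combined flow 256.0 ML/d.
Travel time t = 32.4·1000 / 0.49 = 66120 s = 18.37 h.
Half-life 5.07 d → k = ln 2 / 5.07 = 0.1367 d⁻¹.
Decay over the reach: 30.34·exp(−kt) = 30.34·0.9007 = 27.33 mg/L.
At the second outfall, C = (256.0·27.33 + 20.00·245.0) / (256.0 + 20.00) = 43.10 mg/L.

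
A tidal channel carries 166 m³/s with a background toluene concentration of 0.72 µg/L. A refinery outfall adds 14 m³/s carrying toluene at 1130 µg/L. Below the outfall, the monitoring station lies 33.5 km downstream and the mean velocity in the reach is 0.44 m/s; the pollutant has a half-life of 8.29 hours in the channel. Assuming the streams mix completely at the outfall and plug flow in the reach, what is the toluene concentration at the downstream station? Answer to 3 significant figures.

Flow-weighted average: C = (166.0·0.7200 + 14.00·1130) / 180.0 = 15940/180.0 = 88.55 µg/L.
Travel time t = 33.5·1000 / 0.44 = 76140 s = 21.15 h.
Half-life 8.29 h → k = ln 2 / 8.29 = 0.08361 h⁻¹ = 2.007 d⁻¹.
After decay, C = 88.55 × e^(−kt) = 88.55 × 0.1706 = 15.11 µg/L.

15.1 µg/L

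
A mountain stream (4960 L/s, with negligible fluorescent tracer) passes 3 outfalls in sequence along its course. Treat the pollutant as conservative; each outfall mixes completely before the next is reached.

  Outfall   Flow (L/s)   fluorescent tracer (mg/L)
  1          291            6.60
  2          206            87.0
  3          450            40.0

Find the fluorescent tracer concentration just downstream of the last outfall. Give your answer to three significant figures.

6.41 mg/L

Outfall 1: combined Q = 5251 L/s; C = (4960·0 + 291.0·6.600)/5251 = 0.3658 mg/L.
Outfall 2: combined Q = 5457 L/s; C = (5251·0.3658 + 206.0·87.00)/5457 = 3.636 mg/L.
Outfall 3: combined Q = 5907 L/s; C = (5457·3.636 + 450.0·40.00)/5907 = 6.406 mg/L.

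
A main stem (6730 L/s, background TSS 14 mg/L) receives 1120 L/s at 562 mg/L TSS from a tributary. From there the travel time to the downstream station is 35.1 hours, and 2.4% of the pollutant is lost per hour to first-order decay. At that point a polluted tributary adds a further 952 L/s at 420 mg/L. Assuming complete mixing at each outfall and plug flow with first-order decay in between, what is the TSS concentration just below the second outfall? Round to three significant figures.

80.5 mg/L

Mixed concentration C = ΣQC/ΣQ = (6730·14.00 + 1120·562.0) / 7850 = 723700/7850 = 92.19 mg/L; combined flow 7850 L/s.
2.4%/h lost → k = −ln(1 − 0.024) = 0.02429 h⁻¹.
Decay over the reach: 92.19·exp(−kt) = 92.19·0.4263 = 39.30 mg/L.
Second outfall: C = (7850·39.30 + 952.0·420.0)/8802 = 80.47 mg/L.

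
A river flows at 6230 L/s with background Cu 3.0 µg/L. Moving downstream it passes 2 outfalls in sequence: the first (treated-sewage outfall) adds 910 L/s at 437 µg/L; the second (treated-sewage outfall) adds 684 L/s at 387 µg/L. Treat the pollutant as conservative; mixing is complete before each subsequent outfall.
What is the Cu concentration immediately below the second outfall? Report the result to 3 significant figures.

Outfall 1: combined Q = 7140 L/s; C = (6230·3.000 + 910.0·437.0)/7140 = 58.31 µg/L.
Outfall 2: combined Q = 7824 L/s; C = (7140·58.31 + 684.0·387.0)/7824 = 87.05 µg/L.

87.0 µg/L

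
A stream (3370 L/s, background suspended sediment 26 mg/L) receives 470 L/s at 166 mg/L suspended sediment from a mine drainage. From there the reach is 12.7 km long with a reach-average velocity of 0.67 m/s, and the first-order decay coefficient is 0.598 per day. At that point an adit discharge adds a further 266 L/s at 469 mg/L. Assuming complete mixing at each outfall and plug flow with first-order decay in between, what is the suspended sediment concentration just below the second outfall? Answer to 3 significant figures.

65.8 mg/L

Conservation of mass: C = (3370·26.00 + 470.0·166.0) / 3840 = 165600/3840 = 43.14 mg/L; combined flow 3840 L/s.
Travel time t = 12.7·1000 / 0.67 = 18960 s = 5.265 h.
Applying C = C₀e^(−kt): 43.14 × 0.8770 = 37.83 mg/L.
At the second outfall, C = (3840·37.83 + 266.0·469.0) / (3840 + 266.0) = 65.76 mg/L.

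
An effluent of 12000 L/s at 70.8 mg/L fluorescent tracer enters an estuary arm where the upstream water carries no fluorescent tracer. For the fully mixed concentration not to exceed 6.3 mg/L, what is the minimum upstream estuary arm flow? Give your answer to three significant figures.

Set C_mix = 6.3: (Q·0 + 12000·70.80) / (Q + 12000) = 6.3
→ Q = 12000·(70.80 − 6.3)/(6.3 − 0) = 122900 L/s.

123000 L/s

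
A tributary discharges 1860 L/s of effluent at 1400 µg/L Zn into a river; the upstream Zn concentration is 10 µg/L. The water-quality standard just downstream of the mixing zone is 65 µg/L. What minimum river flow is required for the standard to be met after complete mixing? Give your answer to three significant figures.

45100 L/s

Set C_mix = 65: (Q·10.00 + 1860·1400) / (Q + 1860) = 65
→ Q = 1860·(1400 − 65)/(65 − 10.00) = 45150 L/s.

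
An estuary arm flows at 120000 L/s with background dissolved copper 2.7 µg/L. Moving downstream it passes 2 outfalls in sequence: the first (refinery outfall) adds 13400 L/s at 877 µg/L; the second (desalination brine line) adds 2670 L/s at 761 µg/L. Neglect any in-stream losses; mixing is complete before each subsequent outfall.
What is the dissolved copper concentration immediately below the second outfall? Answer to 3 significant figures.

104 µg/L

Outfall 1: combined Q = 133400 L/s; C = (120000·2.700 + 13400·877.0)/133400 = 90.52 µg/L.
Outfall 2: combined Q = 136100 L/s; C = (133400·90.52 + 2670·761.0)/136100 = 103.7 µg/L.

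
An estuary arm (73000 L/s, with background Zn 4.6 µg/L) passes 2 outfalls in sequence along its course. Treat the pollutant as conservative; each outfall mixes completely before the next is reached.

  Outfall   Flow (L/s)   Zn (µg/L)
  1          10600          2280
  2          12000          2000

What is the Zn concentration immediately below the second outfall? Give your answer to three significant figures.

Below outfall 1: Q → 83600 L/s, C = (73000·4.600 + 10600·2280)/83600 = 293.1 µg/L.
Below outfall 2: Q → 95600 L/s, C = (83600·293.1 + 12000·2000)/95600 = 507.4 µg/L.

507 µg/L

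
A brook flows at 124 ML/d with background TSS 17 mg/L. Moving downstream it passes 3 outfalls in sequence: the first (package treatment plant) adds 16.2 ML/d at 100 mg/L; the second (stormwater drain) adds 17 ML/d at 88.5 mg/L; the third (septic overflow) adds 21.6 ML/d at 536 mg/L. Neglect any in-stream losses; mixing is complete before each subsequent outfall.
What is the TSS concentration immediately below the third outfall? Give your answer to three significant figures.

Below outfall 1: Q → 140.2 ML/d, C = (124.0·17.00 + 16.20·100.0)/140.2 = 26.59 mg/L.
Below outfall 2: Q → 157.2 ML/d, C = (140.2·26.59 + 17.00·88.50)/157.2 = 33.29 mg/L.
Below outfall 3: Q → 178.8 ML/d, C = (157.2·33.29 + 21.60·536.0)/178.8 = 94.02 mg/L.

94.0 mg/L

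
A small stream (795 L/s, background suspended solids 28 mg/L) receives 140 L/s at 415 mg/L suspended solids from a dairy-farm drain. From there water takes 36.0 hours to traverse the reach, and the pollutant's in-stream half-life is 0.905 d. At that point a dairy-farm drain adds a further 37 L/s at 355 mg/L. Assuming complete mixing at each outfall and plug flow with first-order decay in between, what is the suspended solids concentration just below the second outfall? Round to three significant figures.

39.7 mg/L

Mass balance: C = (795.0·28.00 + 140.0·415.0) / 935.0 = 80360/935.0 = 85.95 mg/L; combined flow 935.0 L/s.
Half-life 0.905 d → k = ln 2 / 0.905 = 0.7659 d⁻¹.
First-order decay: C = 85.95·exp(−k·t) = 85.95·0.3170 = 27.24 mg/L.
At the second outfall, C = (935.0·27.24 + 37.00·355.0) / (935.0 + 37.00) = 39.72 mg/L.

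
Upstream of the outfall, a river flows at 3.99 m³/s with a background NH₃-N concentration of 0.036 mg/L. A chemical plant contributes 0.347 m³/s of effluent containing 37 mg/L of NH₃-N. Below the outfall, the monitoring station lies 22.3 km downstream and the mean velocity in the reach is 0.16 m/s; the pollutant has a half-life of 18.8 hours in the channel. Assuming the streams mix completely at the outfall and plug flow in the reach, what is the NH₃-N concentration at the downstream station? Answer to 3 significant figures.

Mass balance: C = (3.990·0.03600 + 0.3470·37.00) / 4.337 = 12.98/4.337 = 2.993 mg/L.
Travel time t = 22.3·1000 / 0.16 = 139400 s = 38.72 h.
Half-life 18.8 h → k = ln 2 / 18.8 = 0.03687 h⁻¹ = 0.8849 d⁻¹.
First-order decay: C = 2.993·exp(−k·t) = 2.993·0.2399 = 0.7182 mg/L.

0.718 mg/L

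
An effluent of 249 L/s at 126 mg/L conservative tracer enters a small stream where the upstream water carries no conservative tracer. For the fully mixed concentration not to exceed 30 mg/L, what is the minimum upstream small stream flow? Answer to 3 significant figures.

797 L/s

Set C_mix = 30: (Q·0 + 249.0·126.0) / (Q + 249.0) = 30
→ Q = 249.0·(126.0 − 30)/(30 − 0) = 796.8 L/s.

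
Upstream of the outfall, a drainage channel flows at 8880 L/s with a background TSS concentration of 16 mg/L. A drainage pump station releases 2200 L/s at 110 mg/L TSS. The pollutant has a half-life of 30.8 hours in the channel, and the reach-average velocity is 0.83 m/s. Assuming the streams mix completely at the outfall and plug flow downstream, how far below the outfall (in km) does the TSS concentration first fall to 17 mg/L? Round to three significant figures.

94.6 km

Mixed concentration C = ΣQC/ΣQ = (8880·16.00 + 2200·110.0) / 11080 = 384100/11080 = 34.66 mg/L.
Half-life 30.8 h → k = ln 2 / 30.8 = 0.02250 h⁻¹ = 0.5401 d⁻¹.
Set 34.66·exp(−k·t) = 17 → t = ln(34.66/17)/k = 114000 s = 31.66 h.
Distance = v·t = 0.83·114000 = 94600 m = 94.60 km.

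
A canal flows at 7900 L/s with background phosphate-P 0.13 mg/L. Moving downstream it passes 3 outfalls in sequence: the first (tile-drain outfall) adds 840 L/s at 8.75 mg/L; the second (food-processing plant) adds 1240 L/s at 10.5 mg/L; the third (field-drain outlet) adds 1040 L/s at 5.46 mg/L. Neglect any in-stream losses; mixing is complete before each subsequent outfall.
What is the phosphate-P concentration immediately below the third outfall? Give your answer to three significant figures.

Below outfall 1: Q → 8740 L/s, C = (7900·0.1300 + 840.0·8.750)/8740 = 0.9585 mg/L.
Below outfall 2: Q → 9980 L/s, C = (8740·0.9585 + 1240·10.50)/9980 = 2.144 mg/L.
Below outfall 3: Q → 11020 L/s, C = (9980·2.144 + 1040·5.460)/11020 = 2.457 mg/L.

2.46 mg/L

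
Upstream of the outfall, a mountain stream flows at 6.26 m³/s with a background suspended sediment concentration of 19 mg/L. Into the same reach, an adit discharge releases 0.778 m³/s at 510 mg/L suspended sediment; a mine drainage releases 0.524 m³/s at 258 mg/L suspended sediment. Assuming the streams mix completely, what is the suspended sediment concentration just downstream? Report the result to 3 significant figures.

86.1 mg/L

Conservation of mass: C = (6.260·19.00 + 0.7780·510.0 + 0.5240·258.0) / 7.562 = 650.9/7.562 = 86.08 mg/L.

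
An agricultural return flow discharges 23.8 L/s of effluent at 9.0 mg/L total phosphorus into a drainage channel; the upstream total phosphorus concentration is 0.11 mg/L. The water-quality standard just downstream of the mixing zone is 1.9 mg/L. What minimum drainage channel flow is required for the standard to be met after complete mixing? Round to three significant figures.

94.4 L/s

Set C_mix = 1.9: (Q·0.1100 + 23.80·9.000) / (Q + 23.80) = 1.9
→ Q = 23.80·(9.000 − 1.9)/(1.9 − 0.1100) = 94.40 L/s.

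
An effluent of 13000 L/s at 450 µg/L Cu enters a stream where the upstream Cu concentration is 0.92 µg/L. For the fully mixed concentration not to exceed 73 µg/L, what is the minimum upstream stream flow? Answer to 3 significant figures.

Set C_mix = 73: (Q·0.9200 + 13000·450.0) / (Q + 13000) = 73
→ Q = 13000·(450.0 − 73)/(73 − 0.9200) = 67990 L/s.

68000 L/s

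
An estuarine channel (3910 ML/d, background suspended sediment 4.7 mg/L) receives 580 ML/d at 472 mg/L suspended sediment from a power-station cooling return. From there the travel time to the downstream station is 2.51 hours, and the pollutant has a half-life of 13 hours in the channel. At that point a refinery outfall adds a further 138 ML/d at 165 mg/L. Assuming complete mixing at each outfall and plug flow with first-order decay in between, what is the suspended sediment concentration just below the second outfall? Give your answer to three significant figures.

Mixed concentration C = ΣQC/ΣQ = (3910·4.700 + 580.0·472.0) / 4490 = 292100/4490 = 65.06 mg/L; combined flow 4490 ML/d.
Half-life 13 h → k = ln 2 / 13 = 0.05332 h⁻¹ = 1.280 d⁻¹.
After decay, C = 65.06 × e^(−kt) = 65.06 × 0.8747 = 56.91 mg/L.
At the second outfall, C = (4490·56.91 + 138.0·165.0) / (4490 + 138.0) = 60.14 mg/L.

60.1 mg/L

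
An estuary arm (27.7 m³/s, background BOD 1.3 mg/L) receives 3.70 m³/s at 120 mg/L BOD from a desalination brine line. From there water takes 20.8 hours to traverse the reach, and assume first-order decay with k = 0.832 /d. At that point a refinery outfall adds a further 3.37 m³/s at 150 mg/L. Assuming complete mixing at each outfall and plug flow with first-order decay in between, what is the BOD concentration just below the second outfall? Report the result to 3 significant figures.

21.3 mg/L

Flow-weighted average: C = (27.70·1.300 + 3.700·120.0) / 31.40 = 480.0/31.40 = 15.29 mg/L; combined flow 31.40 m³/s.
First-order decay: C = 15.29·exp(−k·t) = 15.29·0.4862 = 7.433 mg/L.
At the second outfall, C = (31.40·7.433 + 3.370·150.0) / (31.40 + 3.370) = 21.25 mg/L.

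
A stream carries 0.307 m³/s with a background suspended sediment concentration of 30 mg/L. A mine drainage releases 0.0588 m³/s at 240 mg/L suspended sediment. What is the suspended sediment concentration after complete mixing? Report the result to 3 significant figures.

Flow-weighted average: C = (0.3070·30.00 + 0.05880·240.0) / 0.3658 = 23.32/0.3658 = 63.76 mg/L.

63.8 mg/L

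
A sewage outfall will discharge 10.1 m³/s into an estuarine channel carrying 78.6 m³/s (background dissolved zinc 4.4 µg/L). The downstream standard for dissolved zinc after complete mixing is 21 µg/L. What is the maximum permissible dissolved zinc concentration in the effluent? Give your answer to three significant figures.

150 µg/L

At the limit, (Qr·Cr + Qe·Cₑ)/(Qr + Qe) = 21:
Cₑ = (88.70·21 − 78.60·4.400) / 10.10 = 150.2 µg/L.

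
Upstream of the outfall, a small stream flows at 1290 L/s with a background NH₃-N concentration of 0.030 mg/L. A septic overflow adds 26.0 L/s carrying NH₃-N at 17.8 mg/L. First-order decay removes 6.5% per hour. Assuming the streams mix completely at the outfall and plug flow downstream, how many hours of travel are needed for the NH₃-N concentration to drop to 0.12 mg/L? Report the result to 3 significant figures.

17.2 h

After mixing, C = (1290·0.03000 + 26.00·17.80) / 1316 = 501.5/1316 = 0.3811 mg/L.
6.5%/h lost → k = −ln(1 − 0.065) = 0.06721 h⁻¹.
0.3811·exp(−k·t) = 0.12 → t = ln(0.3811/0.12)/k = 61890 s = 17.19 h.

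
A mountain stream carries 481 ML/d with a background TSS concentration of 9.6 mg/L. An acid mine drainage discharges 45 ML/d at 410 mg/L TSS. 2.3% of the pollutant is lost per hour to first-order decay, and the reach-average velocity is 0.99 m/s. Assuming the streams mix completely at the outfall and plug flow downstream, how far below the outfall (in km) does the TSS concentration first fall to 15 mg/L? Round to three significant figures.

Conservation of mass: C = (481.0·9.600 + 45.00·410.0) / 526.0 = 23070/526.0 = 43.85 mg/L.
2.3%/h lost → k = −ln(1 − 0.023) = 0.02327 h⁻¹.
Set 43.85·exp(−k·t) = 15 → t = ln(43.85/15)/k = 166000 s = 46.11 h.
Distance = v·t = 0.99·166000 = 164300 m = 164.3 km.

164 km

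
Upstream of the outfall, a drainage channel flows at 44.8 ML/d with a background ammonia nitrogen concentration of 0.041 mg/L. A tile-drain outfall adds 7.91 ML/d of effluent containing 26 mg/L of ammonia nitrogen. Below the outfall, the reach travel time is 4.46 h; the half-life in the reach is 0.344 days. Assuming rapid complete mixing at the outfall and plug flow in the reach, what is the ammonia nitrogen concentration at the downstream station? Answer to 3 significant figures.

2.71 mg/L

Flow-weighted average: C = (44.80·0.04100 + 7.910·26.00) / 52.71 = 207.5/52.71 = 3.937 mg/L.
Half-life 0.344 d → k = ln 2 / 0.344 = 2.015 d⁻¹.
Applying C = C₀e^(−kt): 3.937 × 0.6877 = 2.707 mg/L.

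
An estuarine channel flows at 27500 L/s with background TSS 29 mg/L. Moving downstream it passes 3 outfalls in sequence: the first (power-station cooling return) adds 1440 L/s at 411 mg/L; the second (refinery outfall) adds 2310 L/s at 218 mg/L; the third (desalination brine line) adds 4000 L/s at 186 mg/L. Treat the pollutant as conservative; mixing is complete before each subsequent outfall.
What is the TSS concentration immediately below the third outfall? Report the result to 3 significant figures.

Below outfall 1: Q → 28940 L/s, C = (27500·29.00 + 1440·411.0)/28940 = 48.01 mg/L.
Below outfall 2: Q → 31250 L/s, C = (28940·48.01 + 2310·218.0)/31250 = 60.57 mg/L.
Below outfall 3: Q → 35250 L/s, C = (31250·60.57 + 4000·186.0)/35250 = 74.81 mg/L.

74.8 mg/L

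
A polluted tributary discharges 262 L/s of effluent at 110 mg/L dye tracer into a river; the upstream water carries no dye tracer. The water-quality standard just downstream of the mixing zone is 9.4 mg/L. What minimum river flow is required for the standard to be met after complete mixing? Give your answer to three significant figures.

2800 L/s

Set C_mix = 9.4: (Q·0 + 262.0·110.0) / (Q + 262.0) = 9.4
→ Q = 262.0·(110.0 − 9.4)/(9.4 − 0) = 2804 L/s.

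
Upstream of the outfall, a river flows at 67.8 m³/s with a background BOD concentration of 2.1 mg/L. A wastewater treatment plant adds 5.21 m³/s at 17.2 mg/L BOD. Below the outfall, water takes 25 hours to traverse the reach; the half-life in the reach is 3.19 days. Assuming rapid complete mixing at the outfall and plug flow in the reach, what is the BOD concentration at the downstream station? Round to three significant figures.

Flow-weighted average: C = (67.80·2.100 + 5.210·17.20) / 73.01 = 232.0/73.01 = 3.178 mg/L.
Half-life 3.19 d → k = ln 2 / 3.19 = 0.2173 d⁻¹.
After decay, C = 3.178 × e^(−kt) = 3.178 × 0.7974 = 2.534 mg/L.

2.53 mg/L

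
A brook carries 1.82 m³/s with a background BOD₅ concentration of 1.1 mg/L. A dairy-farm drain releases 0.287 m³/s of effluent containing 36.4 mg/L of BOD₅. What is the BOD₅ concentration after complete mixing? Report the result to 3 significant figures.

Conservation of mass: C = (1.820·1.100 + 0.2870·36.40) / 2.107 = 12.45/2.107 = 5.908 mg/L.

5.91 mg/L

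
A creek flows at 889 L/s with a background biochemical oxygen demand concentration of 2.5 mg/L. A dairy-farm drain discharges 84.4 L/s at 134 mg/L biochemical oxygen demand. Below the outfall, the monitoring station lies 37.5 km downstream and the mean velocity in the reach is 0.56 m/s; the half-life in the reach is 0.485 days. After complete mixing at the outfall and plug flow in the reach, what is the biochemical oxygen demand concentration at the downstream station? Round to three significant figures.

Mixed concentration C = ΣQC/ΣQ = (889.0·2.500 + 84.40·134.0) / 973.4 = 13530/973.4 = 13.90 mg/L.
Travel time t = 37.5·1000 / 0.56 = 66960 s = 18.60 h.
Half-life 0.485 d → k = ln 2 / 0.485 = 1.429 d⁻¹.
Decay over the reach: 13.90·exp(−kt) = 13.90·0.3303 = 4.592 mg/L.

4.59 mg/L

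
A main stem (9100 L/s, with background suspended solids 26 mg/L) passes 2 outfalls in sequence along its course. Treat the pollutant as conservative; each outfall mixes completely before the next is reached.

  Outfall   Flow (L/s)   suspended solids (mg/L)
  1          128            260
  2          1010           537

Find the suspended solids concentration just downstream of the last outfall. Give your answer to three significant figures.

Outfall 1: combined Q = 9228 L/s; C = (9100·26.00 + 128.0·260.0)/9228 = 29.25 mg/L.
Outfall 2: combined Q = 10240 L/s; C = (9228·29.25 + 1010·537.0)/10240 = 79.34 mg/L.

79.3 mg/L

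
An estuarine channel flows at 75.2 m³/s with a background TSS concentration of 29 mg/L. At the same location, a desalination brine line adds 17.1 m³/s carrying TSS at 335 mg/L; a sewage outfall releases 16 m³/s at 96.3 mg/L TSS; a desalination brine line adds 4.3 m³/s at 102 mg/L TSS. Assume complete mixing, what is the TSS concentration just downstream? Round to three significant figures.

Flow-weighted average: C = (75.20·29.00 + 17.10·335.0 + 16.00·96.30 + 4.300·102.0) / 112.6 = 9889/112.6 = 87.82 mg/L.

87.8 mg/L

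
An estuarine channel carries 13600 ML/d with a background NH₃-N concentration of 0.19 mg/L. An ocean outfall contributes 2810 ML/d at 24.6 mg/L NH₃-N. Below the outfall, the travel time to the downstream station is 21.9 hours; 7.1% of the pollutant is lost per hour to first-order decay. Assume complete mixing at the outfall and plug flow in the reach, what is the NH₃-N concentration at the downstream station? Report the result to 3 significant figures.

0.871 mg/L

Mass balance: C = (13600·0.1900 + 2810·24.60) / 16410 = 71710/16410 = 4.370 mg/L.
7.1%/h lost → k = −ln(1 − 0.071) = 0.07365 h⁻¹.
First-order decay: C = 4.370·exp(−k·t) = 4.370·0.1993 = 0.8710 mg/L.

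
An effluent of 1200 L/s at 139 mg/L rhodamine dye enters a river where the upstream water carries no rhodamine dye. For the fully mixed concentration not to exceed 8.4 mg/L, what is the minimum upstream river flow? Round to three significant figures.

18700 L/s

Set C_mix = 8.4: (Q·0 + 1200·139.0) / (Q + 1200) = 8.4
→ Q = 1200·(139.0 − 8.4)/(8.4 − 0) = 18660 L/s.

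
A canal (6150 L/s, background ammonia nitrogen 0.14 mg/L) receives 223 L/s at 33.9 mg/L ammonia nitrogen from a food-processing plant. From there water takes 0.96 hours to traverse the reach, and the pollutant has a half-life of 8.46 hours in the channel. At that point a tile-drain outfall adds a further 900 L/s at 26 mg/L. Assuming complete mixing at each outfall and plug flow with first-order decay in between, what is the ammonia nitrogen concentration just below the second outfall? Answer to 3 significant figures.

4.29 mg/L

Flow-weighted average: C = (6150·0.1400 + 223.0·33.90) / 6373 = 8421/6373 = 1.321 mg/L; combined flow 6373 L/s.
Half-life 8.46 h → k = ln 2 / 8.46 = 0.08193 h⁻¹ = 1.966 d⁻¹.
First-order decay: C = 1.321·exp(−k·t) = 1.321·0.9244 = 1.221 mg/L.
Second outfall: C = (6373·1.221 + 900.0·26.00)/7273 = 4.288 mg/L.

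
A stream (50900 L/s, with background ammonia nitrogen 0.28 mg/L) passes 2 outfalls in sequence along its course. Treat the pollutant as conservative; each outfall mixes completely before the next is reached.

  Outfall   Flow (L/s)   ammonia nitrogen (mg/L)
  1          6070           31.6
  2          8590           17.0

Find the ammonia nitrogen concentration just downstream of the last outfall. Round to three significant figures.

5.37 mg/L

Below outfall 1: Q → 56970 L/s, C = (50900·0.2800 + 6070·31.60)/56970 = 3.617 mg/L.
Below outfall 2: Q → 65560 L/s, C = (56970·3.617 + 8590·17.00)/65560 = 5.371 mg/L.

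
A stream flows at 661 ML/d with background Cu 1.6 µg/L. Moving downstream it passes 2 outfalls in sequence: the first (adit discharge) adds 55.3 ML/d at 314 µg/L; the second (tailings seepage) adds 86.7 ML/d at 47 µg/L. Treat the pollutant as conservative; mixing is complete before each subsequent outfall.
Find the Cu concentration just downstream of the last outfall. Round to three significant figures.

28.0 µg/L

After outfall 1: Q = 661.0 + 55.30 = 716.3 ML/d; C = (661.0·1.600 + 55.30·314.0)/716.3 = 25.72 µg/L.
After outfall 2: Q = 716.3 + 86.70 = 803.0 ML/d; C = (716.3·25.72 + 86.70·47.00)/803.0 = 28.02 µg/L.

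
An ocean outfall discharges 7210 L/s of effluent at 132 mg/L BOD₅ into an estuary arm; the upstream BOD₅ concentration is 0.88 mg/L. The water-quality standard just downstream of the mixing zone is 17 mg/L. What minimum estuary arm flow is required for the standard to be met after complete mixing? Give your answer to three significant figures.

Set C_mix = 17: (Q·0.8800 + 7210·132.0) / (Q + 7210) = 17
→ Q = 7210·(132.0 − 17)/(17 − 0.8800) = 51440 L/s.

51400 L/s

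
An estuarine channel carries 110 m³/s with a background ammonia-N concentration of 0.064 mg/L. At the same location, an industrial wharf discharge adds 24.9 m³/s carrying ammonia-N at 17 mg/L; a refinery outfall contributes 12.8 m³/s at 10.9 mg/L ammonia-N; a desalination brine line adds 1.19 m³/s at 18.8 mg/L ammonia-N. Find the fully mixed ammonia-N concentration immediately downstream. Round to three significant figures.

Conservation of mass: C = (110.0·0.06400 + 24.90·17.00 + 12.80·10.90 + 1.190·18.80) / 148.9 = 592.2/148.9 = 3.978 mg/L.

3.98 mg/L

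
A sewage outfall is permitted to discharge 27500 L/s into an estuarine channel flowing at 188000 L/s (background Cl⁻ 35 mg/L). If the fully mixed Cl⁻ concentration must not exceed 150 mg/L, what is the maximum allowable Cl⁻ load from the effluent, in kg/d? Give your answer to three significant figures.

Mass balance at the limit: 188000·35.00 + 27500·Cₑ = 215500·150 → Cₑ = 936.2 mg/L.
27500 L/s = 27.50 m³/s. Load = 27.50 m³/s × 936.2 g/m³ × 86 400 s/d = 2224000 kg/d.

2220000 kg/d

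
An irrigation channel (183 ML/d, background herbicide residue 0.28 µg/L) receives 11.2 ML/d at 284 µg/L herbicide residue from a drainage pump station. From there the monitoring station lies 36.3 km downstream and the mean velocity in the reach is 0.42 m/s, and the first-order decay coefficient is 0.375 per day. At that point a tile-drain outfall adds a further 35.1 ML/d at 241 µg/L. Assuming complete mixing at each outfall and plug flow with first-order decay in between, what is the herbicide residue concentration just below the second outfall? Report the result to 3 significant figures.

46.6 µg/L

Conservation of mass: C = (183.0·0.2800 + 11.20·284.0) / 194.2 = 3232/194.2 = 16.64 µg/L; combined flow 194.2 ML/d.
Travel time t = 36.3·1000 / 0.42 = 86430 s = 24.01 h.
Decay over the reach: 16.64·exp(−kt) = 16.64·0.6872 = 11.44 µg/L.
At the second outfall, C = (194.2·11.44 + 35.10·241.0) / (194.2 + 35.10) = 46.58 µg/L.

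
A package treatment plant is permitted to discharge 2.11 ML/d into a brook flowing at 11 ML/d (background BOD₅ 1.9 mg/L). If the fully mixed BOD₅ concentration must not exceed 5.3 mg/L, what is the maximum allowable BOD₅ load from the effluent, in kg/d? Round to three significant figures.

Mass balance at the limit: 11.00·1.900 + 2.110·Cₑ = 13.11·5.3 → Cₑ = 23.03 mg/L.
2.110 ML/d = 0.02442 m³/s. Load = 0.02442 m³/s × 23.03 g/m³ × 86 400 s/d = 48.58 kg/d.

48.6 kg/d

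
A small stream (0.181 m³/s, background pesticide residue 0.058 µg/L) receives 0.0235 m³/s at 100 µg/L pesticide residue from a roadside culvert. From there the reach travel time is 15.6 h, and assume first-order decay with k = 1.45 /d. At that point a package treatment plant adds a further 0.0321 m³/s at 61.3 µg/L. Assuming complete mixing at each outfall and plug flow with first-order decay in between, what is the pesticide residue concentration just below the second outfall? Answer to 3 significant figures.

12.2 µg/L

Flow-weighted average: C = (0.1810·0.05800 + 0.02350·100.0) / 0.2045 = 2.360/0.2045 = 11.54 µg/L; combined flow 0.2045 m³/s.
After decay, C = 11.54 × e^(−kt) = 11.54 × 0.3897 = 4.498 µg/L.
At the second outfall, C = (0.2045·4.498 + 0.03210·61.30) / (0.2045 + 0.03210) = 12.20 µg/L.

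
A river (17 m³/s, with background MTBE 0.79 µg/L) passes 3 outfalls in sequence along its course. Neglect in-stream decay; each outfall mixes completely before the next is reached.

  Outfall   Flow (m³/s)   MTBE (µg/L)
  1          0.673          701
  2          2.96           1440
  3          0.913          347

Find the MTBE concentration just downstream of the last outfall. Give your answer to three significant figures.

235 µg/L

After outfall 1: Q = 17.00 + 0.6730 = 17.67 m³/s; C = (17.00·0.7900 + 0.6730·701.0)/17.67 = 27.45 µg/L.
After outfall 2: Q = 17.67 + 2.960 = 20.63 m³/s; C = (17.67·27.45 + 2.960·1440)/20.63 = 230.1 µg/L.
After outfall 3: Q = 20.63 + 0.9130 = 21.55 m³/s; C = (20.63·230.1 + 0.9130·347.0)/21.55 = 235.1 µg/L.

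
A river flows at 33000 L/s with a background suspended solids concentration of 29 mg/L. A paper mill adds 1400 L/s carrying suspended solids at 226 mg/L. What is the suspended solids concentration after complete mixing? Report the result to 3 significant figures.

37.0 mg/L

Mass balance: C = (33000·29.00 + 1400·226.0) / 34400 = 1273000/34400 = 37.02 mg/L.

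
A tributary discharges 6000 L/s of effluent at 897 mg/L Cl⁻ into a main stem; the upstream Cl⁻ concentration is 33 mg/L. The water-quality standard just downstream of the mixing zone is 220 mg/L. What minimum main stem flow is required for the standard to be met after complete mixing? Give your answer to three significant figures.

21700 L/s

Set C_mix = 220: (Q·33.00 + 6000·897.0) / (Q + 6000) = 220
→ Q = 6000·(897.0 − 220)/(220 − 33.00) = 21720 L/s.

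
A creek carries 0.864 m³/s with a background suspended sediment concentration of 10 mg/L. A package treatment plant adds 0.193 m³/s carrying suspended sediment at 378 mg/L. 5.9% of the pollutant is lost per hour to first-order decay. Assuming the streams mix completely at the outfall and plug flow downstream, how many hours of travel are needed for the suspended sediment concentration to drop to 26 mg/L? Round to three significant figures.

17.9 h

Mass balance: C = (0.8640·10.00 + 0.1930·378.0) / 1.057 = 81.59/1.057 = 77.19 mg/L.
5.9%/h lost → k = −ln(1 − 0.059) = 0.06081 h⁻¹.
77.19·exp(−k·t) = 26 → t = ln(77.19/26)/k = 64420 s = 17.89 h.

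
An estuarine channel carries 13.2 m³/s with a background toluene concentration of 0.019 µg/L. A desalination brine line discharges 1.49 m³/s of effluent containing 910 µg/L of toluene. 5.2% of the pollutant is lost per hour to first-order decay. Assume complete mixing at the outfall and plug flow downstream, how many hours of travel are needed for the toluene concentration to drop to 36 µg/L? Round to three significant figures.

17.6 h

Flow-weighted average: C = (13.20·0.01900 + 1.490·910.0) / 14.69 = 1356/14.69 = 92.32 µg/L.
5.2%/h lost → k = −ln(1 − 0.052) = 0.05340 h⁻¹.
92.32·exp(−k·t) = 36 → t = ln(92.32/36)/k = 63490 s = 17.63 h.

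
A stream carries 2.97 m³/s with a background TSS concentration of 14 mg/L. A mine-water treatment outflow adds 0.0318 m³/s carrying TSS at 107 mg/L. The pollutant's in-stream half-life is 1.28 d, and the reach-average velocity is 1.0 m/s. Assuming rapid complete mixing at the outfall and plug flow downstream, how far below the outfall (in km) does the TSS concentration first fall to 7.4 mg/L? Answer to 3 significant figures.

113 km

After mixing, C = (2.970·14.00 + 0.03180·107.0) / 3.002 = 44.98/3.002 = 14.99 mg/L.
Half-life 1.28 d → k = ln 2 / 1.28 = 0.5415 d⁻¹.
Set 14.99·exp(−k·t) = 7.4 → t = ln(14.99/7.4)/k = 112600 s = 31.27 h.
Distance = v·t = 1.0·112600 = 112600 m = 112.6 km.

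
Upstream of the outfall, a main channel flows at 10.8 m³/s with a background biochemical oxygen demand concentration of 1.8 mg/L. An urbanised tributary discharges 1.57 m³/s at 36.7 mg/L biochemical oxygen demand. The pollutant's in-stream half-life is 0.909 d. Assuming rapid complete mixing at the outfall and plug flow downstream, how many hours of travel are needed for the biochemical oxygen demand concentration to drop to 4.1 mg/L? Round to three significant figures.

13.2 h

Flow-weighted average: C = (10.80·1.800 + 1.570·36.70) / 12.37 = 77.06/12.37 = 6.230 mg/L.
Half-life 0.909 d → k = ln 2 / 0.909 = 0.7625 d⁻¹.
6.230·exp(−k·t) = 4.1 → t = ln(6.230/4.1)/k = 47400 s = 13.17 h.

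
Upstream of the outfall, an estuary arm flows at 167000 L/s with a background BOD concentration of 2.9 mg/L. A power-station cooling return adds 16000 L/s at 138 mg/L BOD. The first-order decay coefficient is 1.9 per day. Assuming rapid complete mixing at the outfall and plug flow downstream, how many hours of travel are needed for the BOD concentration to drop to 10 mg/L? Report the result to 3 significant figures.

Flow-weighted average: C = (167000·2.900 + 16000·138.0) / 183000 = 2692000/183000 = 14.71 mg/L.
14.71·exp(−k·t) = 10 → t = ln(14.71/10)/k = 17560 s = 4.877 h.

4.88 h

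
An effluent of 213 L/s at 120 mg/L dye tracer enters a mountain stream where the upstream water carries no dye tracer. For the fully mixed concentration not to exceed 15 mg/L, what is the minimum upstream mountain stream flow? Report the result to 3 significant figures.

Set C_mix = 15: (Q·0 + 213.0·120.0) / (Q + 213.0) = 15
→ Q = 213.0·(120.0 − 15)/(15 − 0) = 1491 L/s.

1490 L/s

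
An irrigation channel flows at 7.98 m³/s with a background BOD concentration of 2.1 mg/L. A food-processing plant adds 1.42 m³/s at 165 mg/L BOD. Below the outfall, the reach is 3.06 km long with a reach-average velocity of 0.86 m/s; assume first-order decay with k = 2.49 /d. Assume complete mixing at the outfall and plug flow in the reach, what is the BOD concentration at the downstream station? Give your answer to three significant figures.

Flow-weighted average: C = (7.980·2.100 + 1.420·165.0) / 9.400 = 251.1/9.400 = 26.71 mg/L.
Travel time t = 3.06·1000 / 0.86 = 3558 s = 0.9884 h.
Applying C = C₀e^(−kt): 26.71 × 0.9025 = 24.11 mg/L.

24.1 mg/L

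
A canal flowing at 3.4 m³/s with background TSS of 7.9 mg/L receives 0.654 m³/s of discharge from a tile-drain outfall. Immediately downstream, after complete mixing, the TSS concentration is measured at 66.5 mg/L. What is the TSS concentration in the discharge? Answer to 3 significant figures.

Mass balance: 3.400·7.900 + 0.6540·Cₑ = 4.054·66.50
→ Cₑ = (4.054·66.50 − 3.400·7.900) / 0.6540 = 371.1 mg/L.

371 mg/L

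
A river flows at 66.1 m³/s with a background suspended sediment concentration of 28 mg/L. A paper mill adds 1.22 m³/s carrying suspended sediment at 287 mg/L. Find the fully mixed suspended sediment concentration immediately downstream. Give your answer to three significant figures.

Mixed concentration C = ΣQC/ΣQ = (66.10·28.00 + 1.220·287.0) / 67.32 = 2201/67.32 = 32.69 mg/L.

32.7 mg/L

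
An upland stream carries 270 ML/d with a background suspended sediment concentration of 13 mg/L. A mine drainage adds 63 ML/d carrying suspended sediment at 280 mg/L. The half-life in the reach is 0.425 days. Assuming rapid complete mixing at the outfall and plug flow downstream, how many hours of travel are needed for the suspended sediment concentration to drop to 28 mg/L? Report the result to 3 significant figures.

Flow-weighted average: C = (270.0·13.00 + 63.00·280.0) / 333.0 = 21150/333.0 = 63.51 mg/L.
Half-life 0.425 d → k = ln 2 / 0.425 = 1.631 d⁻¹.
63.51·exp(−k·t) = 28 → t = ln(63.51/28)/k = 43390 s = 12.05 h.

12.1 h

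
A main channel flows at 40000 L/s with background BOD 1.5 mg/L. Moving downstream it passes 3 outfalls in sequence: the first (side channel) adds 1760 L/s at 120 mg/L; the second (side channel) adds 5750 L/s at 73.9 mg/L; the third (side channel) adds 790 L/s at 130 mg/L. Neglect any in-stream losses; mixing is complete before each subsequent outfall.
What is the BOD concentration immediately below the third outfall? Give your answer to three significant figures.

Below outfall 1: Q → 41760 L/s, C = (40000·1.500 + 1760·120.0)/41760 = 6.494 mg/L.
Below outfall 2: Q → 47510 L/s, C = (41760·6.494 + 5750·73.90)/47510 = 14.65 mg/L.
Below outfall 3: Q → 48300 L/s, C = (47510·14.65 + 790.0·130.0)/48300 = 16.54 mg/L.

16.5 mg/L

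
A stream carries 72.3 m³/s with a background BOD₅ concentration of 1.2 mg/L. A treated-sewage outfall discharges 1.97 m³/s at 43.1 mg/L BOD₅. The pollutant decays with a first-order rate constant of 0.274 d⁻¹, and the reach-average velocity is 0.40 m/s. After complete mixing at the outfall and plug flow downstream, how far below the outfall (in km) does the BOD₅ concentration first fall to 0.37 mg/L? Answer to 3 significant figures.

231 km

After mixing, C = (72.30·1.200 + 1.970·43.10) / 74.27 = 171.7/74.27 = 2.311 mg/L.
Set 2.311·exp(−k·t) = 0.37 → t = ln(2.311/0.37)/k = 577700 s = 160.5 h.
Distance = v·t = 0.40·577700 = 231100 m = 231.1 km.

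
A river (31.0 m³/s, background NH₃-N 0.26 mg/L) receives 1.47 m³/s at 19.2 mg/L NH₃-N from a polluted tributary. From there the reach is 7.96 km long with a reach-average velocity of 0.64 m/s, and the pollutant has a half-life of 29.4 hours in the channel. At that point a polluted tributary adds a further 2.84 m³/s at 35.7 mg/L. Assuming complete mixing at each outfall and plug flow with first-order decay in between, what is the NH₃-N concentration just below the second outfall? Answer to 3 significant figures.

After mixing, C = (31.00·0.2600 + 1.470·19.20) / 32.47 = 36.28/32.47 = 1.117 mg/L; combined flow 32.47 m³/s.
Travel time t = 7.96·1000 / 0.64 = 12440 s = 3.455 h.
Half-life 29.4 h → k = ln 2 / 29.4 = 0.02358 h⁻¹ = 0.5658 d⁻¹.
After decay, C = 1.117 × e^(−kt) = 1.117 × 0.9218 = 1.030 mg/L.
At the second outfall, C = (32.47·1.030 + 2.840·35.70) / (32.47 + 2.840) = 3.819 mg/L.

3.82 mg/L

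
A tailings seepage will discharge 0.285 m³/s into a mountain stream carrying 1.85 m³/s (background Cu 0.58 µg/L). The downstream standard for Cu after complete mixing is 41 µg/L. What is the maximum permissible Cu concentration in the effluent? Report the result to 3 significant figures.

303 µg/L

At the limit, (Qr·Cr + Qe·Cₑ)/(Qr + Qe) = 41:
Cₑ = (2.135·41 − 1.850·0.5800) / 0.2850 = 303.4 µg/L.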